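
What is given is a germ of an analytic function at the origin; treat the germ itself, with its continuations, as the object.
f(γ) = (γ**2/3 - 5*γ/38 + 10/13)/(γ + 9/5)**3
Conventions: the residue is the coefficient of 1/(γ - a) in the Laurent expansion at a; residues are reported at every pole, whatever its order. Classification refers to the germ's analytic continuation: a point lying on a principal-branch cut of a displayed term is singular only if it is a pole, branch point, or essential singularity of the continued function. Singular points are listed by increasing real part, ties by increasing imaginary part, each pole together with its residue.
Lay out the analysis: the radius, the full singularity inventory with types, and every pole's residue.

Radius of convergence at 0: 9/5.
At -9/5: a pole of order 3; residue 1/3.

Denominator factor (γ + 9/5)^3: pole of order 3 at -9/5, modulus 9/5.
The radius of convergence is the smallest modulus among the singular points: 9/5.
At the order-3 pole -9/5 set g(γ) = (γ - (-9/5))^3*f(γ) = γ**2/3 - 5*γ/38 + 10/13.
Order-3 pole: residue = g''(a)/2; g''(-9/5) = 2/3, so the residue is 1/3.


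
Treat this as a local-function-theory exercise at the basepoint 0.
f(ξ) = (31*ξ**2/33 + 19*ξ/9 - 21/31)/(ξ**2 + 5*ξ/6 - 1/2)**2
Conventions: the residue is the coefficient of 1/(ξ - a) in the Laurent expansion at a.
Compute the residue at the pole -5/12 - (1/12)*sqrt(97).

The factor ξ**2 + 5*ξ/6 - 1/2 splits as (ξ - a)(ξ - a') with a = -5/12 - (1/12)*sqrt(97), a' = -5/12 + (1/12)*sqrt(97). At the order-2 pole a set g(ξ) = (ξ - a)^2*f(ξ) = [31*ξ**2/33 + 19*ξ/9 - 21/31] / (ξ - a')^2.
Order-2 pole: residue = g'(a); g'(-5/12 - (1/12)*sqrt(97)) = -(298564/3208469)*sqrt(97), so the residue is -(298564/3208469)*sqrt(97).

The residue is -(298564/3208469)*sqrt(97).


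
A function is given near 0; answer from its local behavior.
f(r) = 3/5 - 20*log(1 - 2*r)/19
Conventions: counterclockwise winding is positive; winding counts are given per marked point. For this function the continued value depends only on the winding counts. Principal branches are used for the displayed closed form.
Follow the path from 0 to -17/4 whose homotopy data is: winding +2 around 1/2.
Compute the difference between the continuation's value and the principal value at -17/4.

Continued minus principal equals -(80/19)*pi*i.

The rational part is single-valued and drops out of the difference; each branch term changes only by its own monodromy.
(-20/19)*log(1 - r/(1/2)): each positive loop around 1/2 adds 2*pi*i to the log, so winding +2 contributes (-20/19)*(2)*2*pi*i = -(80/19)*pi*i.
Summing the contributions at r = -17/4 gives -(80/19)*pi*i.


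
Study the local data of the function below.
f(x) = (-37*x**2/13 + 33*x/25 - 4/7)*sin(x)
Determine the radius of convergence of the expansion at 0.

The radius of convergence is infinite.

The factor sin(x) is entire and contributes no finite singular point.
The polynomial part has no poles.
No finite singular points: the Taylor series at 0 converges everywhere.


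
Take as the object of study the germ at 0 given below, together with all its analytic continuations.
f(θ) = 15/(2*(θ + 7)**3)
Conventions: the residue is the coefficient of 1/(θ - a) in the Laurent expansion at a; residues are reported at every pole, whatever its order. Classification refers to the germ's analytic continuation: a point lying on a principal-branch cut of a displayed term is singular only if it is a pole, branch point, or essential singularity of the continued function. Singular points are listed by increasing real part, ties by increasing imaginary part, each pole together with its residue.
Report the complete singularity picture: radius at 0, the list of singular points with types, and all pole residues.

Denominator factor (θ + 7)^3: pole of order 3 at -7, modulus 7.
The radius of convergence is the smallest modulus among the singular points: 7.
At the order-3 pole -7 set g(θ) = (θ - (-7))^3*f(θ) = 15/2.
Order-3 pole: residue = g''(a)/2; g''(-7) = 0, so the residue is 0.

Radius of convergence at 0: 7.
At -7: a pole of order 3; residue 0.


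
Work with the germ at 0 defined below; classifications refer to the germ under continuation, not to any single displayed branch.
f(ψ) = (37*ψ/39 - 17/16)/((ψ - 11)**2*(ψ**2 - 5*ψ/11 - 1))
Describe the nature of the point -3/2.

Denominator factors: ψ - 11 = -25/2 at ψ = -3/2; ψ**2 - 5*ψ/11 - 1 = 85/44 at ψ = -3/2 — none vanishes.
So the germ continues analytically to -3/2.

The point is a regular point.


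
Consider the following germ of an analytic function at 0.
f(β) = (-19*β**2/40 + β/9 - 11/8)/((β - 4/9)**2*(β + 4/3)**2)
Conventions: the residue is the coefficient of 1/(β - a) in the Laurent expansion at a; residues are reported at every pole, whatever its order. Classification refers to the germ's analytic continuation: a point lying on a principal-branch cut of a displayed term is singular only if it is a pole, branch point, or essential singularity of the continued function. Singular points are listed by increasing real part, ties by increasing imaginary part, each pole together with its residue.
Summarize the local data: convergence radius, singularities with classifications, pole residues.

Radius of convergence at 0: 4/9.
At -4/3: a pole of order 2; residue -33327/81920.
At 4/9: a pole of order 2; residue 33327/81920.

Denominator factor (β + 4/3)^2: pole of order 2 at -4/3, modulus 4/3.
Denominator factor (β - 4/9)^2: pole of order 2 at 4/9, modulus 4/9.
The radius of convergence is the smallest modulus among the singular points: 4/9.
At the order-2 pole -4/3 set g(β) = (β - (-4/3))^2*f(β) = (-19*β**2/40 + β/9 - 11/8)/(β - 4/9)**2.
Order-2 pole: residue = g'(a); g'(-4/3) = -33327/81920, so the residue is -33327/81920.
At the order-2 pole 4/9 set g(β) = (β - (4/9))^2*f(β) = (-19*β**2/40 + β/9 - 11/8)/(β + 4/3)**2.
Order-2 pole: residue = g'(a); g'(4/9) = 33327/81920, so the residue is 33327/81920.
List the singular points by increasing real part (a conjugate pair: the negative imaginary part first).


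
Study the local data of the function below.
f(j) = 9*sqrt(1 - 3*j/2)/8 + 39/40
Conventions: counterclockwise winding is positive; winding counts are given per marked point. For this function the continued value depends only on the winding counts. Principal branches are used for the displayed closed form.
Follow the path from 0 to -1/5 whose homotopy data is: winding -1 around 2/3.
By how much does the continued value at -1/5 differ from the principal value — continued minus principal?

The rational part is single-valued and drops out of the difference; each branch term changes only by its own monodromy.
(9/8)*sqrt(1 - j/(2/3)): winding -1 is odd, the square root flips sign, contributing -2*(9/8)*sqrt(1 - (-1/5)/(2/3)) = -2*(9/8)*sqrt(13/10) = -(9/40)*sqrt(130).
Summing the contributions at j = -1/5 gives -(9/40)*sqrt(130).

Continued minus principal equals -(9/40)*sqrt(130).


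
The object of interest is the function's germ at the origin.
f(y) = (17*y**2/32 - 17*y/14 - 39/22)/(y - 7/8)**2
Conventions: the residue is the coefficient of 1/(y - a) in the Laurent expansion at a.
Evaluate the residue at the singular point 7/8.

At the order-2 pole 7/8 set g(y) = (y - (7/8))^2*f(y) = 17*y**2/32 - 17*y/14 - 39/22.
Order-2 pole: residue = g'(a); g'(7/8) = -255/896, so the residue is -255/896.

The residue is -255/896.


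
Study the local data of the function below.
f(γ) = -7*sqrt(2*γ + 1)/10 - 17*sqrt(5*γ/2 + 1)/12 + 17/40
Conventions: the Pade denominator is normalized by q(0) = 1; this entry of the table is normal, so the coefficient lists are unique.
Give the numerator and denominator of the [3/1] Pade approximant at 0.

Taylor coefficients needed (expand at 0): a_0 = -203/120, a_1 = -593/240, a_2 = 2797/1920, a_3 = -13313/7680, a_4 = 63877/24576.
Write the denominator as Q(γ) = 1 + q1*γ. Requiring Q*f - P = O(γ^5) with deg P <= 3 kills the coefficients of γ^4..γ^4 in Q*f:
  γ^4: a_4 + q1*a_3 = 0, i.e. 63877/24576 + (-13313/7680)*q1 = 0.
Solving this linear system: q1 = 319385/213008.
The numerator is Q*f truncated at degree 3: P0 = a_0 = -203/120; P1 = a_1 + q1*a_0 = -42664009/8520320; P2 = a_2 + q1*a_1 = -38307461/17040640; P3 = a_3 + q1*a_2 = 184375969/408975360.

The Pade approximant has numerator coefficients [-203/120, -42664009/8520320, -38307461/17040640, 184375969/408975360]; denominator coefficients [1, 319385/213008].


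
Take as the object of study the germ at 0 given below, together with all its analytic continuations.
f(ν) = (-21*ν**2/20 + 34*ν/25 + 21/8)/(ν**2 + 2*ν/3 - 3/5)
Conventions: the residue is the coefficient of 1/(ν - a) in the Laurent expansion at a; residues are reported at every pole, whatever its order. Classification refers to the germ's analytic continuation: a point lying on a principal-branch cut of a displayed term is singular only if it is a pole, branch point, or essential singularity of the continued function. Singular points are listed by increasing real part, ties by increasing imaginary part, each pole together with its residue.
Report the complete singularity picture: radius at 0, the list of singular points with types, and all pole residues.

Denominator factor (ν**2 + 2*ν/3 - 3/5): discriminant 128/45, real irrational roots -1/3 + (4/15)*sqrt(10) and -1/3 - (4/15)*sqrt(10); poles of order 1, moduli -1/3 + (4/15)*sqrt(10) and 1/3 + (4/15)*sqrt(10).
The radius of convergence is the smallest modulus among the singular points: -1/3 + (4/15)*sqrt(10).
The factor ν**2 + 2*ν/3 - 3/5 splits as (ν - a)(ν - a') with a = -1/3 - (4/15)*sqrt(10), a' = -1/3 + (4/15)*sqrt(10). At the order-1 pole a set g(ν) = (ν - a)*f(ν) = [-21*ν**2/20 + 34*ν/25 + 21/8] / (ν - a').
Simple pole: residue = g(a) at a = -1/3 - (4/15)*sqrt(10), which is 103/100 - (157/640)*sqrt(10).
The factor ν**2 + 2*ν/3 - 3/5 splits as (ν - a)(ν - a') with a = -1/3 + (4/15)*sqrt(10), a' = -1/3 - (4/15)*sqrt(10). At the order-1 pole a set g(ν) = (ν - a)*f(ν) = [-21*ν**2/20 + 34*ν/25 + 21/8] / (ν - a').
Simple pole: residue = g(a) at a = -1/3 + (4/15)*sqrt(10), which is 103/100 + (157/640)*sqrt(10).
List the singular points by increasing real part (a conjugate pair: the negative imaginary part first).

Radius of convergence at 0: -1/3 + (4/15)*sqrt(10).
At -1/3 - (4/15)*sqrt(10): a pole of order 1; residue 103/100 - (157/640)*sqrt(10).
At -1/3 + (4/15)*sqrt(10): a pole of order 1; residue 103/100 + (157/640)*sqrt(10).


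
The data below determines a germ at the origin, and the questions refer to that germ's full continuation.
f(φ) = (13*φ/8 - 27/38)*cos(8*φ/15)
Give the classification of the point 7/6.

The point is a regular point.

There is no denominator, hence no pole anywhere.
The factor cos(8*φ/15) is entire.
So the germ continues analytically to 7/6.


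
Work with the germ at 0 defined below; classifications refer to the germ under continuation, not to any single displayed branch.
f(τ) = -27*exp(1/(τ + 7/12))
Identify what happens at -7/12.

The point is an essential singularity.

The exponent 1/(τ - (-7/12)) has a pole at -7/12, so exp(1/(τ - (-7/12))) takes every nonzero value near it: an essential singularity (not a pole of any order).


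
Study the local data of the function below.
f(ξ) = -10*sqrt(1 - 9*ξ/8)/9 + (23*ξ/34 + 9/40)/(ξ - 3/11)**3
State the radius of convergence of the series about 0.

The radius of convergence is 3/11.

Denominator factor (ξ - 3/11)^3: pole of order 3 at 3/11, modulus 3/11.
Branch term (-10/9)*sqrt(1 - ξ/(8/9)): its argument vanishes at ξ = 8/9, a square-root branch point, modulus 8/9.
The radius of convergence is the smallest modulus among the singular points: 3/11.


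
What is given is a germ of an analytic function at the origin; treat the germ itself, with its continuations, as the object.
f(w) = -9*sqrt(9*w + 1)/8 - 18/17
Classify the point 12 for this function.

The point is a regular point.

There is no denominator, hence no pole anywhere.
Branch term sqrt(1 - w/(-1/9)): argument at 12 is 109, nonzero, so 12 is not its branch point (a point on a principal cut is still regular for the continued germ).
So the germ continues analytically to 12.


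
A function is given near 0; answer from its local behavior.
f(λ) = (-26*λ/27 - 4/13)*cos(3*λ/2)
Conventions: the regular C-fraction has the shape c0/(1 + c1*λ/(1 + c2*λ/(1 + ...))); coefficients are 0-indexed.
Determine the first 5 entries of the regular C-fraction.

Taylor coefficients (expand at 0): a_0 = -4/13, a_1 = -26/27, a_2 = 9/26, a_3 = 13/12, a_4 = -27/416.
c0 = a_0 = -4/13. Peel one level at a time: if S = 1 + c*λ/S' with S'(0) = 1, then c is the λ-coefficient of S and S' = c*λ/(S - 1).
S_1 = c0/f = 1 + (-169/54)*λ + (63683/5832)*λ^2 + ...; c1 = -169/54.
S_2 = c1*λ/(S_1 - 1) = 1 + (63683/18252)*λ + (573147/456976)*λ^2 + ...; c2 = 63683/18252.
S_3 = c2*λ/(S_2 - 1) = 1 + (-243/676)*λ + (-98415/1018928)*λ^2 + ...; c3 = -243/676.
S_4 = c3*λ/(S_3 - 1) = 1 + (-68445/254732)*λ + ...; c4 = -68445/254732.

The regular C-fraction coefficients are [-4/13, -169/54, 63683/18252, -243/676, -68445/254732].


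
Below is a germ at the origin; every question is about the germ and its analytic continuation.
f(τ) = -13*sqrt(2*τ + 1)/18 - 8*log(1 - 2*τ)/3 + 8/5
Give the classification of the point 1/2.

The term (-8/3)*log(1 - τ/(1/2)) has argument 1 - 1/2/(1/2) = 0 at 1/2: a logarithmic (infinitely-sheeted) branch point; the remaining terms are analytic or single-valued there.

The point is a logarithmic branch point.


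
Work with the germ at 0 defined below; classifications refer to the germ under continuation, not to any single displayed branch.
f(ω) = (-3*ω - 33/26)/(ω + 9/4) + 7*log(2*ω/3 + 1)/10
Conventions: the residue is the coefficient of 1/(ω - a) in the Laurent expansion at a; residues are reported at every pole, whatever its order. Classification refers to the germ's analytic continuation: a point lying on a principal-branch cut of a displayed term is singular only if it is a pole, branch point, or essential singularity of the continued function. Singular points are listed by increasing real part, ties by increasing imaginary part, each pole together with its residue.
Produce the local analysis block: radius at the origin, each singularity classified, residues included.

Radius of convergence at 0: 3/2.
At -9/4: a pole of order 1; residue 285/52.
At -3/2: a logarithmic branch point.

Denominator factor (ω + 9/4): pole of order 1 at -9/4, modulus 9/4.
Branch term (7/10)*log(1 - ω/(-3/2)): its argument vanishes at ω = -3/2, a logarithmic branch point, modulus 3/2.
The radius of convergence is the smallest modulus among the singular points: 3/2.
The branch term is analytic at -9/4 and contributes nothing to the residue; only the rational part matters.
At the order-1 pole -9/4 set g(ω) = (ω - (-9/4))*(rational part) = -3*ω - 33/26.
Simple pole: residue = g(a) at a = -9/4, which is 285/52.
List the singular points by increasing real part (a conjugate pair: the negative imaginary part first).


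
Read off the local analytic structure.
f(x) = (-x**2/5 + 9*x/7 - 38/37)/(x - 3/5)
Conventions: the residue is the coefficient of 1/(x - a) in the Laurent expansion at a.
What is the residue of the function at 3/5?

The residue is -10606/32375.

At the order-1 pole 3/5 set g(x) = (x - (3/5))*f(x) = -x**2/5 + 9*x/7 - 38/37.
Simple pole: residue = g(a) at a = 3/5, which is -10606/32375.


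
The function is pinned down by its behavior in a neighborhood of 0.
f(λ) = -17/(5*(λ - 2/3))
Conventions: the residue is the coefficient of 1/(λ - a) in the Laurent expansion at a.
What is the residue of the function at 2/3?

The residue is -17/5.

At the order-1 pole 2/3 set g(λ) = (λ - (2/3))*f(λ) = -17/5.
Simple pole: residue = g(a) at a = 2/3, which is -17/5.


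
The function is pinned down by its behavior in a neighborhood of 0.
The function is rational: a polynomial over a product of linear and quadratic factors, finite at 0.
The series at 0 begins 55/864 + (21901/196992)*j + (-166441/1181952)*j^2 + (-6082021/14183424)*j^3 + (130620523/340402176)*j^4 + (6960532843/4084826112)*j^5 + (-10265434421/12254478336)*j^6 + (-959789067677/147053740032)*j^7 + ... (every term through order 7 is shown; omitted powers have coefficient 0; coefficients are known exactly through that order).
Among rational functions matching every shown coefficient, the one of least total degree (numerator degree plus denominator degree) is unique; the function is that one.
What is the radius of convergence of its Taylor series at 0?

The radius of convergence is (1/11)*sqrt(33).

No rational of total degree below 6 reproduces all 8 coefficients; solving the [1/5] Pade equations on them gives f(j) = (-14*j/19 - 10/9)/((j - 4)**3*(j**2 - j/11 + 3/11)), whose expansion matches every shown term.
Denominator factor (j - 4)^3: pole of order 3 at 4, modulus 4.
Denominator factor (j**2 - j/11 + 3/11): discriminant -131/121, complex-conjugate roots (1/22) + ((1/22)*sqrt(131))*i and (1/22) - ((1/22)*sqrt(131))*i; poles of order 1, moduli (1/11)*sqrt(33) and (1/11)*sqrt(33).
The radius of convergence is the smallest modulus among the singular points: (1/11)*sqrt(33).


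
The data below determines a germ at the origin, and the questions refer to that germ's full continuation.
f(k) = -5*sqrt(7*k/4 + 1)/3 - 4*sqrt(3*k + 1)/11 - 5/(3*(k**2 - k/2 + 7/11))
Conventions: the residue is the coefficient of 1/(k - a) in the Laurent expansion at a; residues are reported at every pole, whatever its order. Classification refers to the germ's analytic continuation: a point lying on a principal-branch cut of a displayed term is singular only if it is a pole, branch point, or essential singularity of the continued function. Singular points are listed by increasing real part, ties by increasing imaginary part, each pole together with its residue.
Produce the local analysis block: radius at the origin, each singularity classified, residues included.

Denominator factor (k**2 - k/2 + 7/11): discriminant -101/44, complex-conjugate roots (1/4) + ((1/44)*sqrt(1111))*i and (1/4) - ((1/44)*sqrt(1111))*i; poles of order 1, moduli (1/11)*sqrt(77) and (1/11)*sqrt(77).
Branch term (-5/3)*sqrt(1 - k/(-4/7)): its argument vanishes at k = -4/7, a square-root branch point, modulus 4/7.
Branch term (-4/11)*sqrt(1 - k/(-1/3)): its argument vanishes at k = -1/3, a square-root branch point, modulus 1/3.
The radius of convergence is the smallest modulus among the singular points: 1/3.
The branch terms are analytic at (1/4) - ((1/44)*sqrt(1111))*i and contribute nothing to the residue; only the rational part matters.
The factor k**2 - k/2 + 7/11 splits as (k - a)(k - a') with a = (1/4) - ((1/44)*sqrt(1111))*i, a' = (1/4) + ((1/44)*sqrt(1111))*i. At the order-1 pole a set g(k) = (k - a)*(rational part) = [-5/3] / (k - a').
Simple pole: residue = g(a) at a = (1/4) - ((1/44)*sqrt(1111))*i, which is -((10/303)*sqrt(1111))*i.
The branch terms are analytic at (1/4) + ((1/44)*sqrt(1111))*i and contribute nothing to the residue; only the rational part matters.
The factor k**2 - k/2 + 7/11 splits as (k - a)(k - a') with a = (1/4) + ((1/44)*sqrt(1111))*i, a' = (1/4) - ((1/44)*sqrt(1111))*i. At the order-1 pole a set g(k) = (k - a)*(rational part) = [-5/3] / (k - a').
Simple pole: residue = g(a) at a = (1/4) + ((1/44)*sqrt(1111))*i, which is ((10/303)*sqrt(1111))*i.
List the singular points by increasing real part (a conjugate pair: the negative imaginary part first).

Radius of convergence at 0: 1/3.
At -4/7: an algebraic (square-root) branch point.
At -1/3: an algebraic (square-root) branch point.
At (1/4) - ((1/44)*sqrt(1111))*i: a pole of order 1; residue -((10/303)*sqrt(1111))*i.
At (1/4) + ((1/44)*sqrt(1111))*i: a pole of order 1; residue ((10/303)*sqrt(1111))*i.


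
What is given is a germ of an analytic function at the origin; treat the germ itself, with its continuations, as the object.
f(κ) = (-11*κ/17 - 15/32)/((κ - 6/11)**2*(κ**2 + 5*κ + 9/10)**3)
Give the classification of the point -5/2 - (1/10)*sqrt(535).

The denominator factor κ**2 + 5*κ + 9/10 vanishes at -5/2 - (1/10)*sqrt(535) and appears to the power 3; the numerator there equals 625/544 + (11/170)*sqrt(535), nonzero, and no other factor vanishes.
Hence a pole whose order is the multiplicity, 3.

The point is a pole of order 3.


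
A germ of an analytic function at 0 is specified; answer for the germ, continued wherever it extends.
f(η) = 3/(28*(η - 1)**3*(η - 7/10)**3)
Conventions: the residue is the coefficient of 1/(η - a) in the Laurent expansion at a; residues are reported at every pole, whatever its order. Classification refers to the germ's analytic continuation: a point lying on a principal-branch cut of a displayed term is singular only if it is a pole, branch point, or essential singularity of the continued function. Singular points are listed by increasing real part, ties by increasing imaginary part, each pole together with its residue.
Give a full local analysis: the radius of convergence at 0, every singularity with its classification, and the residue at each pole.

Radius of convergence at 0: 7/10.
At 7/10: a pole of order 3; residue -50000/189.
At 1: a pole of order 3; residue 50000/189.

Denominator factor (η - 1)^3: pole of order 3 at 1, modulus 1.
Denominator factor (η - 7/10)^3: pole of order 3 at 7/10, modulus 7/10.
The radius of convergence is the smallest modulus among the singular points: 7/10.
At the order-3 pole 7/10 set g(η) = (η - (7/10))^3*f(η) = 3/(28*(η - 1)**3).
Order-3 pole: residue = g''(a)/2; g''(7/10) = -100000/189, so the residue is -50000/189.
At the order-3 pole 1 set g(η) = (η - (1))^3*f(η) = 3/(28*(η - 7/10)**3).
Order-3 pole: residue = g''(a)/2; g''(1) = 100000/189, so the residue is 50000/189.
List the singular points by increasing real part (a conjugate pair: the negative imaginary part first).


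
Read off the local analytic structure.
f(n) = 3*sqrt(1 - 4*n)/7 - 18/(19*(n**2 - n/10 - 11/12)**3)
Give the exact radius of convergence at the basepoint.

The radius of convergence is 1/4.

Denominator factor (n**2 - n/10 - 11/12)^3: discriminant 1103/300, real irrational roots 1/20 + (1/60)*sqrt(3309) and 1/20 - (1/60)*sqrt(3309); poles of order 3, moduli 1/20 + (1/60)*sqrt(3309) and -1/20 + (1/60)*sqrt(3309).
Branch term (3/7)*sqrt(1 - n/(1/4)): its argument vanishes at n = 1/4, a square-root branch point, modulus 1/4.
The radius of convergence is the smallest modulus among the singular points: 1/4.


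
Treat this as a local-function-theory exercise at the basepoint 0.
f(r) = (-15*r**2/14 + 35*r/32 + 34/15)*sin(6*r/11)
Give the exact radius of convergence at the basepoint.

The radius of convergence is infinite.

The factor sin(6*r/11) is entire and contributes no finite singular point.
The polynomial part has no poles.
No finite singular points: the Taylor series at 0 converges everywhere.


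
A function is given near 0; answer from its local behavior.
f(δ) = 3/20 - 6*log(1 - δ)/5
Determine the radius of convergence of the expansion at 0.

The radius of convergence is 1.

Branch term (-6/5)*log(1 - δ/(1)): its argument vanishes at δ = 1, a logarithmic branch point, modulus 1.
The radius of convergence is the smallest modulus among the singular points: 1.


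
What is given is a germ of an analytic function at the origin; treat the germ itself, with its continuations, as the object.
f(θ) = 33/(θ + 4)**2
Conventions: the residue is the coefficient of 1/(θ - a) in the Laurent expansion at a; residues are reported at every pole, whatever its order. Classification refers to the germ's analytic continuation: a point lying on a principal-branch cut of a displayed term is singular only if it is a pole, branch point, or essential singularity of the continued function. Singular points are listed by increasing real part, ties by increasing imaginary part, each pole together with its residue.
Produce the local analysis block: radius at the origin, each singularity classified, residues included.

Denominator factor (θ + 4)^2: pole of order 2 at -4, modulus 4.
The radius of convergence is the smallest modulus among the singular points: 4.
At the order-2 pole -4 set g(θ) = (θ - (-4))^2*f(θ) = 33.
Order-2 pole: residue = g'(a); g'(-4) = 0, so the residue is 0.

Radius of convergence at 0: 4.
At -4: a pole of order 2; residue 0.


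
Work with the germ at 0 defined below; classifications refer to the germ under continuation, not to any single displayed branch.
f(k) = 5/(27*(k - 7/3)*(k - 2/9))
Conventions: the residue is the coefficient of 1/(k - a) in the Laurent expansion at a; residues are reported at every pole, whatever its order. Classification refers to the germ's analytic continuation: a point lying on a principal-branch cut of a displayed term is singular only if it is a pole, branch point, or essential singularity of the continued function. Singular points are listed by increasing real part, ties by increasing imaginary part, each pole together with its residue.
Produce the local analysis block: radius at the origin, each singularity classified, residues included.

Denominator factor (k - 2/9): pole of order 1 at 2/9, modulus 2/9.
Denominator factor (k - 7/3): pole of order 1 at 7/3, modulus 7/3.
The radius of convergence is the smallest modulus among the singular points: 2/9.
At the order-1 pole 2/9 set g(k) = (k - (2/9))*f(k) = 5/(27*(k - 7/3)).
Simple pole: residue = g(a) at a = 2/9, which is -5/57.
At the order-1 pole 7/3 set g(k) = (k - (7/3))*f(k) = 5/(27*(k - 2/9)).
Simple pole: residue = g(a) at a = 7/3, which is 5/57.
List the singular points by increasing real part (a conjugate pair: the negative imaginary part first).

Radius of convergence at 0: 2/9.
At 2/9: a pole of order 1; residue -5/57.
At 7/3: a pole of order 1; residue 5/57.


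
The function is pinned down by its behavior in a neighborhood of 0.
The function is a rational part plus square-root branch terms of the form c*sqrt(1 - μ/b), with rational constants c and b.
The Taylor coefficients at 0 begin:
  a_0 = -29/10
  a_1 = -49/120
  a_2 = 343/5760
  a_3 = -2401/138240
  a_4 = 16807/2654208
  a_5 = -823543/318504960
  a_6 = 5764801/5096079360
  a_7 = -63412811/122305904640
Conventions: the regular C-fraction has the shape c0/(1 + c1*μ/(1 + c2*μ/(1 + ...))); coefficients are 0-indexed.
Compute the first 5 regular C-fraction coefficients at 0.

Taylor coefficients (read off): a_0 = -29/10, a_1 = -49/120, a_2 = 343/5760, a_3 = -2401/138240, a_4 = 16807/2654208.
c0 = a_0 = -29/10. Peel one level at a time: if S = 1 + c*μ/S' with S'(0) = 1, then c is the μ-coefficient of S and S' = c*μ/(S - 1).
S_1 = c0/f = 1 + (-49/348)*μ + (6517/161472)*μ^2 + ...; c1 = -49/348.
S_2 = c1*μ/(S_1 - 1) = 1 + (133/464)*μ + (-49/2304)*μ^2 + ...; c2 = 133/464.
S_3 = c2*μ/(S_2 - 1) = 1 + (203/2736)*μ + (-120785/7485696)*μ^2 + ...; c3 = 203/2736.
S_4 = c3*μ/(S_3 - 1) = 1 + (595/2736)*μ + ...; c4 = 595/2736.

The regular C-fraction coefficients are [-29/10, -49/348, 133/464, 203/2736, 595/2736].


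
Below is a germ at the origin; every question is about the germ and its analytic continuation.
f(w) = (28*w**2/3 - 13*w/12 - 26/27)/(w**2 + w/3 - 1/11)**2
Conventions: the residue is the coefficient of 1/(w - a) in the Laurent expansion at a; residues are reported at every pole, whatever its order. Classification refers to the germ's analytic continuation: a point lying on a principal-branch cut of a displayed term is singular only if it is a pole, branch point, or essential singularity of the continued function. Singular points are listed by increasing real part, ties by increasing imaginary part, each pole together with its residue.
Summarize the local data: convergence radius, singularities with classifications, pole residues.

Denominator factor (w**2 + w/3 - 1/11)^2: discriminant 47/99, real irrational roots -1/6 + (1/66)*sqrt(517) and -1/6 - (1/66)*sqrt(517); poles of order 2, moduli -1/6 + (1/66)*sqrt(517) and 1/6 + (1/66)*sqrt(517).
The radius of convergence is the smallest modulus among the singular points: -1/6 + (1/66)*sqrt(517).
The factor w**2 + w/3 - 1/11 splits as (w - a)(w - a') with a = -1/6 - (1/66)*sqrt(517), a' = -1/6 + (1/66)*sqrt(517). At the order-2 pole a set g(w) = (w - a)^2*f(w) = [28*w**2/3 - 13*w/12 - 26/27] / (w - a')^2.
Order-2 pole: residue = g'(a); g'(-1/6 - (1/66)*sqrt(517)) = -(3875/8836)*sqrt(517), so the residue is -(3875/8836)*sqrt(517).
The factor w**2 + w/3 - 1/11 splits as (w - a)(w - a') with a = -1/6 + (1/66)*sqrt(517), a' = -1/6 - (1/66)*sqrt(517). At the order-2 pole a set g(w) = (w - a)^2*f(w) = [28*w**2/3 - 13*w/12 - 26/27] / (w - a')^2.
Order-2 pole: residue = g'(a); g'(-1/6 + (1/66)*sqrt(517)) = (3875/8836)*sqrt(517), so the residue is (3875/8836)*sqrt(517).
List the singular points by increasing real part (a conjugate pair: the negative imaginary part first).

Radius of convergence at 0: -1/6 + (1/66)*sqrt(517).
At -1/6 - (1/66)*sqrt(517): a pole of order 2; residue -(3875/8836)*sqrt(517).
At -1/6 + (1/66)*sqrt(517): a pole of order 2; residue (3875/8836)*sqrt(517).


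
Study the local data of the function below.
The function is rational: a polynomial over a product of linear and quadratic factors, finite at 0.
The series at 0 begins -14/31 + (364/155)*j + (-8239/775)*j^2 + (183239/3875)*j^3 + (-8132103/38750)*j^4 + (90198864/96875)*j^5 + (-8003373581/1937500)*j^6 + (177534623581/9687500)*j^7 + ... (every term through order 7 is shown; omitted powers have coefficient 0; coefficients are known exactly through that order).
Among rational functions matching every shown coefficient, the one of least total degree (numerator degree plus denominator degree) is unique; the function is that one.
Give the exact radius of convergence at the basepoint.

The radius of convergence is 1 - (1/5)*sqrt(15).

No rational of total degree below 3 reproduces all 8 coefficients; solving the [0/3] Pade equations on them gives f(j) = -28/(31*(j + 5)*(j**2 + 2*j + 2/5)), whose expansion matches every shown term.
Denominator factor (j**2 + 2*j + 2/5): discriminant 12/5, real irrational roots -1 + (1/5)*sqrt(15) and -1 - (1/5)*sqrt(15); poles of order 1, moduli 1 - (1/5)*sqrt(15) and 1 + (1/5)*sqrt(15).
Denominator factor (j + 5): pole of order 1 at -5, modulus 5.
The radius of convergence is the smallest modulus among the singular points: 1 - (1/5)*sqrt(15).


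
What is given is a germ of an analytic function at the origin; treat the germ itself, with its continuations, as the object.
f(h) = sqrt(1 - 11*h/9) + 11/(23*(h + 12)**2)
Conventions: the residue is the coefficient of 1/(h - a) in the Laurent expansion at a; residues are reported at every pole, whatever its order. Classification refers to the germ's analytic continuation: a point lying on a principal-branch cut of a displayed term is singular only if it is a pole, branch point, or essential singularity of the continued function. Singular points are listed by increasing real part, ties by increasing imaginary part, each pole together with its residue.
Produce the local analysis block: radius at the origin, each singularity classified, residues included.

Radius of convergence at 0: 9/11.
At -12: a pole of order 2; residue 0.
At 9/11: an algebraic (square-root) branch point.

Denominator factor (h + 12)^2: pole of order 2 at -12, modulus 12.
Branch term (1)*sqrt(1 - h/(9/11)): its argument vanishes at h = 9/11, a square-root branch point, modulus 9/11.
The radius of convergence is the smallest modulus among the singular points: 9/11.
The branch term is analytic at -12 and contributes nothing to the residue; only the rational part matters.
At the order-2 pole -12 set g(h) = (h - (-12))^2*(rational part) = 11/23.
Order-2 pole: residue = g'(a); g'(-12) = 0, so the residue is 0.
List the singular points by increasing real part (a conjugate pair: the negative imaginary part first).


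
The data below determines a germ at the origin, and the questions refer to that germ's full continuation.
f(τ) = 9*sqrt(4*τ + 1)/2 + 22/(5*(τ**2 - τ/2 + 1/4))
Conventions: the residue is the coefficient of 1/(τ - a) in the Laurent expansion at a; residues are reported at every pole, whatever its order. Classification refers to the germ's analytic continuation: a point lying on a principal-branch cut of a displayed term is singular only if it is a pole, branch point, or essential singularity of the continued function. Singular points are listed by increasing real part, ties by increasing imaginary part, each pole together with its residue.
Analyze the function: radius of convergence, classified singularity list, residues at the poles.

Radius of convergence at 0: 1/4.
At -1/4: an algebraic (square-root) branch point.
At (1/4) - ((1/4)*sqrt(3))*i: a pole of order 1; residue ((44/15)*sqrt(3))*i.
At (1/4) + ((1/4)*sqrt(3))*i: a pole of order 1; residue -((44/15)*sqrt(3))*i.

Denominator factor (τ**2 - τ/2 + 1/4): discriminant -3/4, complex-conjugate roots (1/4) + ((1/4)*sqrt(3))*i and (1/4) - ((1/4)*sqrt(3))*i; poles of order 1, moduli 1/2 and 1/2.
Branch term (9/2)*sqrt(1 - τ/(-1/4)): its argument vanishes at τ = -1/4, a square-root branch point, modulus 1/4.
The radius of convergence is the smallest modulus among the singular points: 1/4.
The branch term is analytic at (1/4) - ((1/4)*sqrt(3))*i and contributes nothing to the residue; only the rational part matters.
The factor τ**2 - τ/2 + 1/4 splits as (τ - a)(τ - a') with a = (1/4) - ((1/4)*sqrt(3))*i, a' = (1/4) + ((1/4)*sqrt(3))*i. At the order-1 pole a set g(τ) = (τ - a)*(rational part) = [22/5] / (τ - a').
Simple pole: residue = g(a) at a = (1/4) - ((1/4)*sqrt(3))*i, which is ((44/15)*sqrt(3))*i.
The branch term is analytic at (1/4) + ((1/4)*sqrt(3))*i and contributes nothing to the residue; only the rational part matters.
The factor τ**2 - τ/2 + 1/4 splits as (τ - a)(τ - a') with a = (1/4) + ((1/4)*sqrt(3))*i, a' = (1/4) - ((1/4)*sqrt(3))*i. At the order-1 pole a set g(τ) = (τ - a)*(rational part) = [22/5] / (τ - a').
Simple pole: residue = g(a) at a = (1/4) + ((1/4)*sqrt(3))*i, which is -((44/15)*sqrt(3))*i.
List the singular points by increasing real part (a conjugate pair: the negative imaginary part first).


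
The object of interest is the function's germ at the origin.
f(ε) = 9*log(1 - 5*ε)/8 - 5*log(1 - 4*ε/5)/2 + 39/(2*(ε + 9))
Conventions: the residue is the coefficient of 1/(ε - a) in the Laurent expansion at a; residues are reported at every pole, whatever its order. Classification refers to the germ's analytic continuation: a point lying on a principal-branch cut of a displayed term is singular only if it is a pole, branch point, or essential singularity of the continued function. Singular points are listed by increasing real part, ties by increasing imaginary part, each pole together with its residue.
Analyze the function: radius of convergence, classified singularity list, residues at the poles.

Radius of convergence at 0: 1/5.
At -9: a pole of order 1; residue 39/2.
At 1/5: a logarithmic branch point.
At 5/4: a logarithmic branch point.

Denominator factor (ε + 9): pole of order 1 at -9, modulus 9.
Branch term (9/8)*log(1 - ε/(1/5)): its argument vanishes at ε = 1/5, a logarithmic branch point, modulus 1/5.
Branch term (-5/2)*log(1 - ε/(5/4)): its argument vanishes at ε = 5/4, a logarithmic branch point, modulus 5/4.
The radius of convergence is the smallest modulus among the singular points: 1/5.
The branch terms are analytic at -9 and contribute nothing to the residue; only the rational part matters.
At the order-1 pole -9 set g(ε) = (ε - (-9))*(rational part) = 39/2.
Simple pole: residue = g(a) at a = -9, which is 39/2.
List the singular points by increasing real part (a conjugate pair: the negative imaginary part first).


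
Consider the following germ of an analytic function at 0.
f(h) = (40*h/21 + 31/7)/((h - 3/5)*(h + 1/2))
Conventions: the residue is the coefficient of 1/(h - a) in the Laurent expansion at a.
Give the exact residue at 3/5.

The residue is 390/77.

At the order-1 pole 3/5 set g(h) = (h - (3/5))*f(h) = (40*h/21 + 31/7)/(h + 1/2).
Simple pole: residue = g(a) at a = 3/5, which is 390/77.


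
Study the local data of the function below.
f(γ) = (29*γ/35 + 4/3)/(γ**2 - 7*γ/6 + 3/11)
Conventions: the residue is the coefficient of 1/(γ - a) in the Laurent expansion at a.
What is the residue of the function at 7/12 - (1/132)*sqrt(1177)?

The residue is 29/70 - (109/1070)*sqrt(1177).

The factor γ**2 - 7*γ/6 + 3/11 splits as (γ - a)(γ - a') with a = 7/12 - (1/132)*sqrt(1177), a' = 7/12 + (1/132)*sqrt(1177). At the order-1 pole a set g(γ) = (γ - a)*f(γ) = [29*γ/35 + 4/3] / (γ - a').
Simple pole: residue = g(a) at a = 7/12 - (1/132)*sqrt(1177), which is 29/70 - (109/1070)*sqrt(1177).


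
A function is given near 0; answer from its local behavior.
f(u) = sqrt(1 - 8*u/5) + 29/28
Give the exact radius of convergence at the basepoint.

Branch term (1)*sqrt(1 - u/(5/8)): its argument vanishes at u = 5/8, a square-root branch point, modulus 5/8.
The radius of convergence is the smallest modulus among the singular points: 5/8.

The radius of convergence is 5/8.


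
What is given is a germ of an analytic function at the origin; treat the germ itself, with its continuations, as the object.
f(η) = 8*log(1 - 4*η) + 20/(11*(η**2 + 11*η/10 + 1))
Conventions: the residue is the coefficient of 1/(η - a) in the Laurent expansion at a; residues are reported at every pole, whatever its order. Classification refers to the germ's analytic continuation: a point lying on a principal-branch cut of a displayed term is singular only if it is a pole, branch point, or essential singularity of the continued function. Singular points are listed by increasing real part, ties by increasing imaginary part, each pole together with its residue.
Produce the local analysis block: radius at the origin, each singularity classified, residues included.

Radius of convergence at 0: 1/4.
At (-11/20) - ((3/20)*sqrt(31))*i: a pole of order 1; residue ((200/1023)*sqrt(31))*i.
At (-11/20) + ((3/20)*sqrt(31))*i: a pole of order 1; residue -((200/1023)*sqrt(31))*i.
At 1/4: a logarithmic branch point.

Denominator factor (η**2 + 11*η/10 + 1): discriminant -279/100, complex-conjugate roots (-11/20) + ((3/20)*sqrt(31))*i and (-11/20) - ((3/20)*sqrt(31))*i; poles of order 1, moduli 1 and 1.
Branch term (8)*log(1 - η/(1/4)): its argument vanishes at η = 1/4, a logarithmic branch point, modulus 1/4.
The radius of convergence is the smallest modulus among the singular points: 1/4.
The branch term is analytic at (-11/20) - ((3/20)*sqrt(31))*i and contributes nothing to the residue; only the rational part matters.
The factor η**2 + 11*η/10 + 1 splits as (η - a)(η - a') with a = (-11/20) - ((3/20)*sqrt(31))*i, a' = (-11/20) + ((3/20)*sqrt(31))*i. At the order-1 pole a set g(η) = (η - a)*(rational part) = [20/11] / (η - a').
Simple pole: residue = g(a) at a = (-11/20) - ((3/20)*sqrt(31))*i, which is ((200/1023)*sqrt(31))*i.
The branch term is analytic at (-11/20) + ((3/20)*sqrt(31))*i and contributes nothing to the residue; only the rational part matters.
The factor η**2 + 11*η/10 + 1 splits as (η - a)(η - a') with a = (-11/20) + ((3/20)*sqrt(31))*i, a' = (-11/20) - ((3/20)*sqrt(31))*i. At the order-1 pole a set g(η) = (η - a)*(rational part) = [20/11] / (η - a').
Simple pole: residue = g(a) at a = (-11/20) + ((3/20)*sqrt(31))*i, which is -((200/1023)*sqrt(31))*i.
List the singular points by increasing real part (a conjugate pair: the negative imaginary part first).


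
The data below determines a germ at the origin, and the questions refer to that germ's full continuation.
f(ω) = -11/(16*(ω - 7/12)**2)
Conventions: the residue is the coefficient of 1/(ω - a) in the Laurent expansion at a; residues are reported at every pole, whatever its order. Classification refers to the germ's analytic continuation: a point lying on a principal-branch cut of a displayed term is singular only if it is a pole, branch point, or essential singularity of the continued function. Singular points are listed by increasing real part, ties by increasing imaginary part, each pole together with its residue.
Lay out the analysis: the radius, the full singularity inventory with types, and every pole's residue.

Denominator factor (ω - 7/12)^2: pole of order 2 at 7/12, modulus 7/12.
The radius of convergence is the smallest modulus among the singular points: 7/12.
At the order-2 pole 7/12 set g(ω) = (ω - (7/12))^2*f(ω) = -11/16.
Order-2 pole: residue = g'(a); g'(7/12) = 0, so the residue is 0.

Radius of convergence at 0: 7/12.
At 7/12: a pole of order 2; residue 0.
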